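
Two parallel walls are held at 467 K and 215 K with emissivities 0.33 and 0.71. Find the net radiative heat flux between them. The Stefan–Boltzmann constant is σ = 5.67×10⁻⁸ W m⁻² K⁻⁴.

For two large parallel gray plates, q = σ(T₁⁴ − T₂⁴) / (1/ε₁ + 1/ε₂ − 1).
1/ε₁ + 1/ε₂ − 1 = 1/0.33 + 1/0.71 − 1 = 3.439.
T₁⁴ − T₂⁴ = 4.76×10^10 − 2.14×10^9 = 4.54×10^10 K⁴.
q = 5.67×10⁻⁸ × 4.54×10^10 / 3.439 = 749 W/m².

q ≈ 749 W/m²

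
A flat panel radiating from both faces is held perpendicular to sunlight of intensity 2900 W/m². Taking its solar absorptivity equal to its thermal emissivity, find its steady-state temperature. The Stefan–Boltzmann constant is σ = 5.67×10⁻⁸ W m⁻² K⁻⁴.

Absorbed flux αS = emitted flux 2εσT⁴ per unit area; with α = ε this gives T = (S/2σ)^(1/4).
T = (2900 / (2 × 5.67×10⁻⁸))^(1/4) = (2.56×10^10)^(1/4).
T = 400 K.

T ≈ 400 K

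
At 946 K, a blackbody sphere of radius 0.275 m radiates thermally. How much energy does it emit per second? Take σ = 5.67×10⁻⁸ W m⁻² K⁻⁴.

A = 4πr² = 4π × (0.275)² = 0.950 m².
P = σAT⁴ = 5.67×10⁻⁸ × 0.950 × (946)⁴ = 5.67×10⁻⁸ × 0.950 × 8.01×10^11.
P = 43200 W.

P ≈ 43200 W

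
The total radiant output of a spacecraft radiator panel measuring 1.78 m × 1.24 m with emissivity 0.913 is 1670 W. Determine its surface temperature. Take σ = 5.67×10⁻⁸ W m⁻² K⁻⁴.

T ≈ 348 K

A = 1.78 × 1.24 = 2.21 m².
From P = εσAT⁴, T = (P / εσA)^(1/4) = (1670 / (0.913 × 5.67×10⁻⁸ × 2.21))^(1/4).
T = (1.46×10^10)^(1/4) = 348 K.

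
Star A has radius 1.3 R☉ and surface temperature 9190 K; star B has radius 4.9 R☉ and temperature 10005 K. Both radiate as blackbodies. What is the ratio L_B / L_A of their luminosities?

L = 4πR²σT⁴ ∝ R²T⁴, so L_B/L_A = (4.9/1.3)² × (10005/9190)⁴ = 14.2 × 1.40 = 20.0.

L_B/L_A ≈ 20.0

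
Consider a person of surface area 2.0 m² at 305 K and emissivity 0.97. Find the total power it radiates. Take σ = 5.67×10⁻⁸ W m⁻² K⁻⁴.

P ≈ 952 W

Stefan–Boltzmann: P = εσAT⁴ = 0.97 × 5.67×10⁻⁸ × 2.00 × (305)⁴ = 0.97 × 5.67×10⁻⁸ × 2.00 × 8.65×10^9.
P = 952 W.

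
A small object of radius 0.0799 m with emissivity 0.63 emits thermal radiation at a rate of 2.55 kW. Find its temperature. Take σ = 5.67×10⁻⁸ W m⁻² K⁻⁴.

A = 4πr² = 4π × (0.0799)² = 0.0802 m².
From P = εσAT⁴, T = (P / εσA)^(1/4) = (2550 / (0.63 × 5.67×10⁻⁸ × 0.0802))^(1/4).
T = (8.90×10^11)^(1/4) = 971 K.

T ≈ 971 K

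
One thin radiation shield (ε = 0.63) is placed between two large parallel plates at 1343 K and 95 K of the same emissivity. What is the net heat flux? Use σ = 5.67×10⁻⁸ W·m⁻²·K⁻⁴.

q ≈ 42400 W/m²

Each of the 2 gaps contributes resistance (2/ε − 1) = 2/0.63 − 1 = 2.175; total = 4.349.
q = σ(T₁⁴ − T₂⁴) / 4.349 = 5.67×10⁻⁸ × 3.25×10^12 / 4.349 = 42400 W/m².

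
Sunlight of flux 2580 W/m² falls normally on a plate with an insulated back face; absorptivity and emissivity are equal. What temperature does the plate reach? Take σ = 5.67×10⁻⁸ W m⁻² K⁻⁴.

T ≈ 462 K

Absorbed flux αS = emitted flux εσT⁴ (one radiating face); with α = ε, T = (S/σ)^(1/4).
T = (2580 / 5.67×10⁻⁸)^(1/4) = (4.55×10^10)^(1/4).
T = 462 K.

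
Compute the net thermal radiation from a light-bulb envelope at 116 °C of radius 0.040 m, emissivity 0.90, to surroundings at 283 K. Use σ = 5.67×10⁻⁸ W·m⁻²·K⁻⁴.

A = 4πr² = 4π × (0.040)² = 0.0201 m².
Convert: 116 °C = 389 K.
Q = εσA(T⁴ − T_s⁴). T⁴ − T_s⁴ = (389)⁴ − (283)⁴ = 2.29×10^10 − 6.41×10^9 = 1.65×10^10 K⁴.
Q = 0.90 × 5.67×10⁻⁸ × 0.0201 × 1.65×10^10 = 16.9 W.

Q ≈ 16.9 W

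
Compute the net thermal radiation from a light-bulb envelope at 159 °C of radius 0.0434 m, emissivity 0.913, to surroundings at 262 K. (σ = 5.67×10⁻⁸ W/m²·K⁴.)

Q ≈ 36.9 W

A = 4πr² = 4π × (0.0434)² = 0.0237 m².
Convert: 159 °C = 432 K.
Q = εσA(T⁴ − T_s⁴). T⁴ − T_s⁴ = (432)⁴ − (262)⁴ = 3.48×10^10 − 4.71×10^9 = 3.01×10^10 K⁴.
Q = 0.913 × 5.67×10⁻⁸ × 0.0237 × 3.01×10^10 = 36.9 W.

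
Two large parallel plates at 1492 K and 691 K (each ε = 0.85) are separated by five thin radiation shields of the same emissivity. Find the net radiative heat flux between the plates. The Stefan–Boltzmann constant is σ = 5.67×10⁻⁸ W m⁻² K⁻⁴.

Each of the 6 gaps contributes resistance (2/ε − 1) = 2/0.85 − 1 = 1.353; total = 8.118.
q = σ(T₁⁴ − T₂⁴) / 8.118 = 5.67×10⁻⁸ × 4.73×10^12 / 8.118 = 33000 W/m².

q ≈ 33000 W/m²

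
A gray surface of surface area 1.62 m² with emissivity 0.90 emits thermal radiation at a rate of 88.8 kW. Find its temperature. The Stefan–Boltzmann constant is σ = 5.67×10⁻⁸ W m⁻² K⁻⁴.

From P = εσAT⁴, T = (P / εσA)^(1/4) = (88800 / (0.90 × 5.67×10⁻⁸ × 1.62))^(1/4).
T = (1.07×10^12)^(1/4) = 1020 K.

T ≈ 1020 K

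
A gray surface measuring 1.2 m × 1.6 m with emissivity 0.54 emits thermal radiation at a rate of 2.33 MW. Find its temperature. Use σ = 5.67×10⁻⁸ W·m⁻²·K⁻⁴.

A = 1.2 × 1.6 = 1.92 m².
From P = εσAT⁴, T = (P / εσA)^(1/4) = (2.33×10^6 / (0.54 × 5.67×10⁻⁸ × 1.92))^(1/4).
T = (3.96×10^13)^(1/4) = 2510 K.

T ≈ 2510 K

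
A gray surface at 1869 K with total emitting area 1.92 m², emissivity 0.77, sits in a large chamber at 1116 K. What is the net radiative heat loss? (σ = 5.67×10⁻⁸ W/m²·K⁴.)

Q = εσA(T⁴ − T_s⁴). T⁴ − T_s⁴ = (1869)⁴ − (1116)⁴ = 1.22×10^13 − 1.55×10^12 = 1.07×10^13 K⁴.
Q = 0.77 × 5.67×10⁻⁸ × 1.92 × 1.07×10^13 = 8.93×10^5 W.

Q ≈ 8.93×10^5 W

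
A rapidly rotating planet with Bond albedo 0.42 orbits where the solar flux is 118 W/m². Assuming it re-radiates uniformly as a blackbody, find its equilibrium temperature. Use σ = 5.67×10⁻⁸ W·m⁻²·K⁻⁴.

Power absorbed = (1−a)S·πR²; power emitted = 4πR²σT⁴. Equating and cancelling πR²:
T = ((1−a)S / 4σ)^(1/4) = (68.4 / (4 × 5.67×10⁻⁸))^(1/4) = (3.02×10^8)^(1/4).
T = 132 K.

T ≈ 132 K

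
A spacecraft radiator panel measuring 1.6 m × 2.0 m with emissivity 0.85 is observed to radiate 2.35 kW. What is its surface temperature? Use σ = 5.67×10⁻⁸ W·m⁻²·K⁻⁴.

A = 1.6 × 2.0 = 3.20 m².
From P = εσAT⁴, T = (P / εσA)^(1/4) = (2350 / (0.85 × 5.67×10⁻⁸ × 3.20))^(1/4).
T = (1.52×10^10)^(1/4) = 351 K.

T ≈ 351 K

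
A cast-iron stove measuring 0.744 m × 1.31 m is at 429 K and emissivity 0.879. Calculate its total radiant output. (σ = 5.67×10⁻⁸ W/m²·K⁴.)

P ≈ 1650 W

A = 0.744 × 1.31 = 0.975 m².
Stefan–Boltzmann: P = εσAT⁴ = 0.879 × 5.67×10⁻⁸ × 0.975 × (429)⁴ = 0.879 × 5.67×10⁻⁸ × 0.975 × 3.39×10^10.
P = 1650 W.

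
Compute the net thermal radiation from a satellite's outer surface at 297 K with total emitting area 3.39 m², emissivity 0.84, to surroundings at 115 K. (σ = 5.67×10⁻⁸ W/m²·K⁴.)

Q = εσA(T⁴ − T_s⁴). T⁴ − T_s⁴ = (297)⁴ − (115)⁴ = 7.78×10^9 − 1.75×10^8 = 7.61×10^9 K⁴.
Q = 0.84 × 5.67×10⁻⁸ × 3.39 × 7.61×10^9 = 1230 W.

Q ≈ 1230 W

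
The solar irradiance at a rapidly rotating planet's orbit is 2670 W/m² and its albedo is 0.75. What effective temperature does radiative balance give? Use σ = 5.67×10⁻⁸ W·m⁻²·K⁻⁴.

T ≈ 233 K

Power absorbed = (1−a)S·πR²; power emitted = 4πR²σT⁴. Equating and cancelling πR²:
T = ((1−a)S / 4σ)^(1/4) = (668 / (4 × 5.67×10⁻⁸))^(1/4) = (2.94×10^9)^(1/4).
T = 233 K.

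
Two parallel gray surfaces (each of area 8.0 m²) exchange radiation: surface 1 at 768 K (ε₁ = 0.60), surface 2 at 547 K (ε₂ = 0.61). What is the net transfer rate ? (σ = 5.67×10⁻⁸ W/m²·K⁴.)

Q ≈ 50800 W

For two large parallel gray plates, q = σ(T₁⁴ − T₂⁴) / (1/ε₁ + 1/ε₂ − 1).
1/ε₁ + 1/ε₂ − 1 = 1/0.60 + 1/0.61 − 1 = 2.306.
T₁⁴ − T₂⁴ = 3.48×10^11 − 8.95×10^10 = 2.58×10^11 K⁴.
q = 5.67×10⁻⁸ × 2.58×10^11 / 2.306 = 6350 W/m².
Q = q·A = 6350 × 8.0 = 50800 W.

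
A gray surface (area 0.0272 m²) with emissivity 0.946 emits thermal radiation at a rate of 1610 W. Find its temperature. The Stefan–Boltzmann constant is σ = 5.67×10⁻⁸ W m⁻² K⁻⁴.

From P = εσAT⁴, T = (P / εσA)^(1/4) = (1610 / (0.946 × 5.67×10⁻⁸ × 0.0272))^(1/4).
T = (1.10×10^12)^(1/4) = 1020 K.

T ≈ 1020 K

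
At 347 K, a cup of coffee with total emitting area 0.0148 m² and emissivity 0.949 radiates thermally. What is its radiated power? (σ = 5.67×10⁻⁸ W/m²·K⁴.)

Stefan–Boltzmann: P = εσAT⁴ = 0.949 × 5.67×10⁻⁸ × 0.0148 × (347)⁴ = 0.949 × 5.67×10⁻⁸ × 0.0148 × 1.45×10^10.
P = 11.5 W.

P ≈ 11.5 W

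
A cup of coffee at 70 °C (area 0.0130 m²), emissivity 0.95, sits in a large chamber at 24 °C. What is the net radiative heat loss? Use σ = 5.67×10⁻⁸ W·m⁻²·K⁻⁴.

Q ≈ 4.24 W

Convert: 70 °C = 343 K; 24 °C = 297 K.
Q = εσA(T⁴ − T_s⁴). T⁴ − T_s⁴ = (343)⁴ − (297)⁴ = 1.38×10^10 − 7.78×10^9 = 6.06×10^9 K⁴.
Q = 0.95 × 5.67×10⁻⁸ × 0.0130 × 6.06×10^9 = 4.24 W.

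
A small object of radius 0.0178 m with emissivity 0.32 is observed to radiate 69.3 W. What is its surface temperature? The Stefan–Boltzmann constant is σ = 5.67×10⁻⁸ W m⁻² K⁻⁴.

T ≈ 990 K

A = 4πr² = 4π × (0.0178)² = 3.98×10^-3 m².
From P = εσAT⁴, T = (P / εσA)^(1/4) = (69.3 / (0.32 × 5.67×10⁻⁸ × 3.98×10^-3))^(1/4).
T = (9.59×10^11)^(1/4) = 990 K.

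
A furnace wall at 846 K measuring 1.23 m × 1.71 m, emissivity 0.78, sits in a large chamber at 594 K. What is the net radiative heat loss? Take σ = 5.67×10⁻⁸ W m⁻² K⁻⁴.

A = 1.23 × 1.71 = 2.10 m².
Q = εσA(T⁴ − T_s⁴). T⁴ − T_s⁴ = (846)⁴ − (594)⁴ = 5.12×10^11 − 1.24×10^11 = 3.88×10^11 K⁴.
Q = 0.78 × 5.67×10⁻⁸ × 2.10 × 3.88×10^11 = 36100 W.

Q ≈ 36100 W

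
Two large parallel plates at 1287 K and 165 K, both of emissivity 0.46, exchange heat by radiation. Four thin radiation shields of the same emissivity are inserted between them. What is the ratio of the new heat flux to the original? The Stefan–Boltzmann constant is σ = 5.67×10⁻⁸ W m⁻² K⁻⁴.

ratio ≈ 0.200

With N identical shields there are N+1 = 5 gaps in series, each with the same radiative resistance, so the flux falls to 1/(N+1) of its unshielded value.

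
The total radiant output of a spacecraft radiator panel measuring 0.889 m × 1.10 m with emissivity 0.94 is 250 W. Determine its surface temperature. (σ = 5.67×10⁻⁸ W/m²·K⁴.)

A = 0.889 × 1.10 = 0.978 m².
From P = εσAT⁴, T = (P / εσA)^(1/4) = (250 / (0.94 × 5.67×10⁻⁸ × 0.978))^(1/4).
T = (4.80×10^9)^(1/4) = 263 K.

T ≈ 263 K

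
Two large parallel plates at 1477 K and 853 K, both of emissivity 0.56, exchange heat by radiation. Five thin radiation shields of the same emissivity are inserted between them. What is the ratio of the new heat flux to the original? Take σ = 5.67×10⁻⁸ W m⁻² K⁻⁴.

With N identical shields there are N+1 = 6 gaps in series, each with the same radiative resistance, so the flux falls to 1/(N+1) of its unshielded value.

ratio ≈ 0.167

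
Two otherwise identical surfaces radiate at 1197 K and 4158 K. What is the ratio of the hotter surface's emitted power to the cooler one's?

P ∝ T⁴, so the ratio is (4158/1197)⁴ = (3.474)⁴ = 146.

ratio ≈ 146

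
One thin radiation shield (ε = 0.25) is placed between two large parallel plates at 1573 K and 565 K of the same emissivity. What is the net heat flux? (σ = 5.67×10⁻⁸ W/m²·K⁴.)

Each of the 2 gaps contributes resistance (2/ε − 1) = 2/0.25 − 1 = 7.000; total = 14.00.
q = σ(T₁⁴ − T₂⁴) / 14.00 = 5.67×10⁻⁸ × 6.02×10^12 / 14.00 = 24400 W/m².

q ≈ 24400 W/m²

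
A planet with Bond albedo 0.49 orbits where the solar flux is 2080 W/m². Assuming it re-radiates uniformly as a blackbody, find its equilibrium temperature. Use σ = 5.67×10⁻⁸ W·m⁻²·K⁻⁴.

Power absorbed = (1−a)S·πR²; power emitted = 4πR²σT⁴. Equating and cancelling πR²:
T = ((1−a)S / 4σ)^(1/4) = (1060 / (4 × 5.67×10⁻⁸))^(1/4) = (4.68×10^9)^(1/4).
T = 262 K.

T ≈ 262 K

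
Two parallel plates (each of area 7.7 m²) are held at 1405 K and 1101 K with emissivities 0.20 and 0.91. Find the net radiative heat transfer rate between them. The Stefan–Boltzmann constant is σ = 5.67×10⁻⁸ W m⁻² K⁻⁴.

For two large parallel gray plates, q = σ(T₁⁴ − T₂⁴) / (1/ε₁ + 1/ε₂ − 1).
1/ε₁ + 1/ε₂ − 1 = 1/0.20 + 1/0.91 − 1 = 5.099.
T₁⁴ − T₂⁴ = 3.90×10^12 − 1.47×10^12 = 2.43×10^12 K⁴.
q = 5.67×10⁻⁸ × 2.43×10^12 / 5.099 = 27000 W/m².
Q = q·A = 27000 × 7.7 = 2.08×10^5 W.

Q ≈ 2.08×10^5 W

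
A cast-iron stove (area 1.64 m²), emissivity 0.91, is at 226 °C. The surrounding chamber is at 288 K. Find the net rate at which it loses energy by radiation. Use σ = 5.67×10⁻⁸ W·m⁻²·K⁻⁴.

Q ≈ 4660 W

Convert: 226 °C = 499 K.
Q = εσA(T⁴ − T_s⁴). T⁴ − T_s⁴ = (499)⁴ − (288)⁴ = 6.20×10^10 − 6.88×10^9 = 5.51×10^10 K⁴.
Q = 0.91 × 5.67×10⁻⁸ × 1.64 × 5.51×10^10 = 4660 W.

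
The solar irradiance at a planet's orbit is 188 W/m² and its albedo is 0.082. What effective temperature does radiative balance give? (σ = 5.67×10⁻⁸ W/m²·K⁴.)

T ≈ 166 K

Power absorbed = (1−a)S·πR²; power emitted = 4πR²σT⁴. Equating and cancelling πR²:
T = ((1−a)S / 4σ)^(1/4) = (173 / (4 × 5.67×10⁻⁸))^(1/4) = (7.61×10^8)^(1/4).
T = 166 K.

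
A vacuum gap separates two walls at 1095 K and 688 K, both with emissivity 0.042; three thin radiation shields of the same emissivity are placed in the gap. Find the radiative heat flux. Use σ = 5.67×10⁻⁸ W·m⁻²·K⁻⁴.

Each of the 4 gaps contributes resistance (2/ε − 1) = 2/0.042 − 1 = 46.62; total = 186.5.
q = σ(T₁⁴ − T₂⁴) / 186.5 = 5.67×10⁻⁸ × 1.21×10^12 / 186.5 = 369 W/m².

q ≈ 369 W/m²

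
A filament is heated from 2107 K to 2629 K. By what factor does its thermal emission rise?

P ∝ T⁴, so the ratio is (2629/2107)⁴ = (1.248)⁴ = 2.42.

ratio ≈ 2.42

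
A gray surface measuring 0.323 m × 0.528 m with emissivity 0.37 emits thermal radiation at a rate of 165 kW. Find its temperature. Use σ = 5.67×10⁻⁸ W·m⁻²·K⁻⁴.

T ≈ 2610 K

A = 0.323 × 0.528 = 0.171 m².
From P = εσAT⁴, T = (P / εσA)^(1/4) = (1.65×10^5 / (0.37 × 5.67×10⁻⁸ × 0.171))^(1/4).
T = (4.61×10^13)^(1/4) = 2610 K.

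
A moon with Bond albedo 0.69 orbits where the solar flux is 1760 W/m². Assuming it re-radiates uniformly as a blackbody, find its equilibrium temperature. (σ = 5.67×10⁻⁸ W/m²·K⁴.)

T ≈ 221 K

Power absorbed = (1−a)S·πR²; power emitted = 4πR²σT⁴. Equating and cancelling πR²:
T = ((1−a)S / 4σ)^(1/4) = (546 / (4 × 5.67×10⁻⁸))^(1/4) = (2.41×10^9)^(1/4).
T = 221 K.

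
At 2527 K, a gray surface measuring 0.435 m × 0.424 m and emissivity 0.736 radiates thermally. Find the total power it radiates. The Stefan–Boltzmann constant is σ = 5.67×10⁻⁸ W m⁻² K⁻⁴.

A = 0.435 × 0.424 = 0.184 m².
Stefan–Boltzmann: P = εσAT⁴ = 0.736 × 5.67×10⁻⁸ × 0.184 × (2527)⁴ = 0.736 × 5.67×10⁻⁸ × 0.184 × 4.08×10^13.
P = 3.14×10^5 W.

P ≈ 3.14×10^5 W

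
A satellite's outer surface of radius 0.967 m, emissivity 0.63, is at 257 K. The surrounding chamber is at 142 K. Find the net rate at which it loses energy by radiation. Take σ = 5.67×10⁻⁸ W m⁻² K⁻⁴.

A = 4πr² = 4π × (0.967)² = 11.8 m².
Q = εσA(T⁴ − T_s⁴). T⁴ − T_s⁴ = (257)⁴ − (142)⁴ = 4.36×10^9 − 4.07×10^8 = 3.96×10^9 K⁴.
Q = 0.63 × 5.67×10⁻⁸ × 11.8 × 3.96×10^9 = 1660 W.

Q ≈ 1660 W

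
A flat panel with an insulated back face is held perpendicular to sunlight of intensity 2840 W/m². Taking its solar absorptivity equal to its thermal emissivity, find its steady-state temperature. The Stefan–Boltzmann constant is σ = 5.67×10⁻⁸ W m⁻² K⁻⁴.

T ≈ 473 K

Absorbed flux αS = emitted flux εσT⁴ (one radiating face); with α = ε, T = (S/σ)^(1/4).
T = (2840 / 5.67×10⁻⁸)^(1/4) = (5.01×10^10)^(1/4).
T = 473 K.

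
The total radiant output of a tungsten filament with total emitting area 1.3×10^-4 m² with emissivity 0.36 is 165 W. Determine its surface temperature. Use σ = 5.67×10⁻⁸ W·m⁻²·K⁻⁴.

T ≈ 2810 K

From P = εσAT⁴, T = (P / εσA)^(1/4) = (165 / (0.36 × 5.67×10⁻⁸ × 1.30×10^-4))^(1/4).
T = (6.22×10^13)^(1/4) = 2810 K.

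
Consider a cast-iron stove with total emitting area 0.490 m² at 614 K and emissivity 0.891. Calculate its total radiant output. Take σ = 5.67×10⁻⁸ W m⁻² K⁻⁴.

Stefan–Boltzmann: P = εσAT⁴ = 0.891 × 5.67×10⁻⁸ × 0.490 × (614)⁴ = 0.891 × 5.67×10⁻⁸ × 0.490 × 1.42×10^11.
P = 3520 W.

P ≈ 3520 W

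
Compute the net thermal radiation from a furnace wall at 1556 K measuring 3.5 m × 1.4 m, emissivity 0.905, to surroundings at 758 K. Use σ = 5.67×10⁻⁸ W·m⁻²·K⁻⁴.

Q ≈ 1.39×10^6 W

A = 3.5 × 1.4 = 4.90 m².
Q = εσA(T⁴ − T_s⁴). T⁴ − T_s⁴ = (1556)⁴ − (758)⁴ = 5.86×10^12 − 3.30×10^11 = 5.53×10^12 K⁴.
Q = 0.905 × 5.67×10⁻⁸ × 4.90 × 5.53×10^12 = 1.39×10^6 W.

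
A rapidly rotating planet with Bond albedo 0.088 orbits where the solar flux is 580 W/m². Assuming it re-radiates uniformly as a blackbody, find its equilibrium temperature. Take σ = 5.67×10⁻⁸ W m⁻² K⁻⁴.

T ≈ 220 K

Power absorbed = (1−a)S·πR²; power emitted = 4πR²σT⁴. Equating and cancelling πR²:
T = ((1−a)S / 4σ)^(1/4) = (529 / (4 × 5.67×10⁻⁸))^(1/4) = (2.33×10^9)^(1/4).
T = 220 K.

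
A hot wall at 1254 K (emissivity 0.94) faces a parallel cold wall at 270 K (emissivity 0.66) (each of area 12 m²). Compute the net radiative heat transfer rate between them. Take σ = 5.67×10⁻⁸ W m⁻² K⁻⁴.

Q ≈ 1.06×10^6 W

For two large parallel gray plates, q = σ(T₁⁴ − T₂⁴) / (1/ε₁ + 1/ε₂ − 1).
1/ε₁ + 1/ε₂ − 1 = 1/0.94 + 1/0.66 − 1 = 1.579.
T₁⁴ − T₂⁴ = 2.47×10^12 − 5.31×10^9 = 2.47×10^12 K⁴.
q = 5.67×10⁻⁸ × 2.47×10^12 / 1.579 = 88600 W/m².
Q = q·A = 88600 × 12 = 1.06×10^6 W.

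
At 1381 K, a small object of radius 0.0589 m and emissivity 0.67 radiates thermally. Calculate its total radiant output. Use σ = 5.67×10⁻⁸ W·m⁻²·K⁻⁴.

A = 4πr² = 4π × (0.0589)² = 0.0436 m².
P = εσAT⁴ = 0.67 × 5.67×10⁻⁸ × 0.0436 × (1381)⁴ = 0.67 × 5.67×10⁻⁸ × 0.0436 × 3.64×10^12.
P = 6020 W.

P ≈ 6020 W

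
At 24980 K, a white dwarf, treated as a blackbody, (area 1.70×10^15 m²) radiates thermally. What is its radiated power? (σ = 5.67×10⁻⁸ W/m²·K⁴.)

P ≈ 3.75×10^25 W

P = σAT⁴ = 5.67×10⁻⁸ × 1.70×10^15 × (24980)⁴ = 5.67×10⁻⁸ × 1.70×10^15 × 3.89×10^17.
P = 3.75×10^25 W.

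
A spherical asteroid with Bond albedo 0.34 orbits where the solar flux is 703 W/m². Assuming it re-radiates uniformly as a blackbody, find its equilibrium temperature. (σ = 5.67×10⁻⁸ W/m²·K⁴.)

T ≈ 213 K

Power absorbed = (1−a)S·πR²; power emitted = 4πR²σT⁴. Equating and cancelling πR²:
T = ((1−a)S / 4σ)^(1/4) = (464 / (4 × 5.67×10⁻⁸))^(1/4) = (2.05×10^9)^(1/4).
T = 213 K.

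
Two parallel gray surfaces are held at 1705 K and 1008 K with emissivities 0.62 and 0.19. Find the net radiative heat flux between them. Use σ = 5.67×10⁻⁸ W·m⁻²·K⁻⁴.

q ≈ 71600 W/m²

For two large parallel gray plates, q = σ(T₁⁴ − T₂⁴) / (1/ε₁ + 1/ε₂ − 1).
1/ε₁ + 1/ε₂ − 1 = 1/0.62 + 1/0.19 − 1 = 5.876.
T₁⁴ − T₂⁴ = 8.45×10^12 − 1.03×10^12 = 7.42×10^12 K⁴.
q = 5.67×10⁻⁸ × 7.42×10^12 / 5.876 = 71600 W/m².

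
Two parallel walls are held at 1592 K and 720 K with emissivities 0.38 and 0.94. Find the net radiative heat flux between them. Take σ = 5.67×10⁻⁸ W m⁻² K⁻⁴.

q ≈ 1.29×10^5 W/m²

For two large parallel gray plates, q = σ(T₁⁴ − T₂⁴) / (1/ε₁ + 1/ε₂ − 1).
1/ε₁ + 1/ε₂ − 1 = 1/0.38 + 1/0.94 − 1 = 2.695.
T₁⁴ − T₂⁴ = 6.42×10^12 − 2.69×10^11 = 6.15×10^12 K⁴.
q = 5.67×10⁻⁸ × 6.15×10^12 / 2.695 = 1.29×10^5 W/m².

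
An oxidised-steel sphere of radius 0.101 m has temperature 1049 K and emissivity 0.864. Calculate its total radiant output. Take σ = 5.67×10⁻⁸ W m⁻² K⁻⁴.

A = 4πr² = 4π × (0.101)² = 0.128 m².
P = εσAT⁴ = 0.864 × 5.67×10⁻⁸ × 0.128 × (1049)⁴ = 0.864 × 5.67×10⁻⁸ × 0.128 × 1.21×10^12.
P = 7600 W.

P ≈ 7600 W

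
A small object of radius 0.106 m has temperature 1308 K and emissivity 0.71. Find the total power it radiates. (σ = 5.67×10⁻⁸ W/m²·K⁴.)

A = 4πr² = 4π × (0.106)² = 0.141 m².
P = εσAT⁴ = 0.71 × 5.67×10⁻⁸ × 0.141 × (1308)⁴ = 0.71 × 5.67×10⁻⁸ × 0.141 × 2.93×10^12.
P = 16600 W.

P ≈ 16600 W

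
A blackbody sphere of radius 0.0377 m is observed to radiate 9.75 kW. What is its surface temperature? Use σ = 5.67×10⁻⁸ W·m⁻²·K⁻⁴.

T ≈ 1760 K

A = 4πr² = 4π × (0.0377)² = 0.0179 m².
From P = σAT⁴, T = (P / σA)^(1/4) = (9750 / (5.67×10⁻⁸ × 0.0179))^(1/4).
T = (9.63×10^12)^(1/4) = 1760 K.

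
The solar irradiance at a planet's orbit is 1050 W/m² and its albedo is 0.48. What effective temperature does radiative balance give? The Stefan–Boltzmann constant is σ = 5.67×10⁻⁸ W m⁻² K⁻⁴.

Power absorbed = (1−a)S·πR²; power emitted = 4πR²σT⁴. Equating and cancelling πR²:
T = ((1−a)S / 4σ)^(1/4) = (546 / (4 × 5.67×10⁻⁸))^(1/4) = (2.41×10^9)^(1/4).
T = 222 K.

T ≈ 222 K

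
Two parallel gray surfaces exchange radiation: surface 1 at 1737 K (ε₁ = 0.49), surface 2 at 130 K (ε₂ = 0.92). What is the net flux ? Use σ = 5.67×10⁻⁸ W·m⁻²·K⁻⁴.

For two large parallel gray plates, q = σ(T₁⁴ − T₂⁴) / (1/ε₁ + 1/ε₂ − 1).
1/ε₁ + 1/ε₂ − 1 = 1/0.49 + 1/0.92 − 1 = 2.128.
T₁⁴ − T₂⁴ = 9.10×10^12 − 2.86×10^8 = 9.10×10^12 K⁴.
q = 5.67×10⁻⁸ × 9.10×10^12 / 2.128 = 2.43×10^5 W/m².

q ≈ 2.43×10^5 W/m²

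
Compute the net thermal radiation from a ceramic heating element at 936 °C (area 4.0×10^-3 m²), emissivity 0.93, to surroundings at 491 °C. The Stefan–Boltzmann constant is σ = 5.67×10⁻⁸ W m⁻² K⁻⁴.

Convert: 936 °C = 1209 K; 491 °C = 764 K.
Q = εσA(T⁴ − T_s⁴). T⁴ − T_s⁴ = (1209)⁴ − (764)⁴ = 2.14×10^12 − 3.41×10^11 = 1.80×10^12 K⁴.
Q = 0.93 × 5.67×10⁻⁸ × 4.00×10^-3 × 1.80×10^12 = 379 W.

Q ≈ 379 W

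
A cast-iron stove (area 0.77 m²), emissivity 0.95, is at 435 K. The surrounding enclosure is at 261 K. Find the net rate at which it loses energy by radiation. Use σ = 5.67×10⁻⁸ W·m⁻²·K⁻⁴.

Q = εσA(T⁴ − T_s⁴). T⁴ − T_s⁴ = (435)⁴ − (261)⁴ = 3.58×10^10 − 4.64×10^9 = 3.12×10^10 K⁴.
Q = 0.95 × 5.67×10⁻⁸ × 0.770 × 3.12×10^10 = 1290 W.

Q ≈ 1290 W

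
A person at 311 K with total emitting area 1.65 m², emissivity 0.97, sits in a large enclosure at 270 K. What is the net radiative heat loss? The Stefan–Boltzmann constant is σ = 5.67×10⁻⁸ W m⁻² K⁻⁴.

Q = εσA(T⁴ − T_s⁴). T⁴ − T_s⁴ = (311)⁴ − (270)⁴ = 9.35×10^9 − 5.31×10^9 = 4.04×10^9 K⁴.
Q = 0.97 × 5.67×10⁻⁸ × 1.65 × 4.04×10^9 = 367 W.

Q ≈ 367 W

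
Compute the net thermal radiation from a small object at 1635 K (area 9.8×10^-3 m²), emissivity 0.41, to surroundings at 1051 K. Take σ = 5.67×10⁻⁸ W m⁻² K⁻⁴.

Q = εσA(T⁴ − T_s⁴). T⁴ − T_s⁴ = (1635)⁴ − (1051)⁴ = 7.15×10^12 − 1.22×10^12 = 5.93×10^12 K⁴.
Q = 0.41 × 5.67×10⁻⁸ × 9.80×10^-3 × 5.93×10^12 = 1350 W.

Q ≈ 1350 W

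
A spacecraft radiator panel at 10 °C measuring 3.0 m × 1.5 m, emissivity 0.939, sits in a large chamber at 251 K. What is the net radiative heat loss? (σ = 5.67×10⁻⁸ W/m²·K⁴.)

A = 3.0 × 1.5 = 4.50 m².
Convert: 10 °C = 283 K.
Q = εσA(T⁴ − T_s⁴). T⁴ − T_s⁴ = (283)⁴ − (251)⁴ = 6.41×10^9 − 3.97×10^9 = 2.45×10^9 K⁴.
Q = 0.939 × 5.67×10⁻⁸ × 4.50 × 2.45×10^9 = 586 W.

Q ≈ 586 W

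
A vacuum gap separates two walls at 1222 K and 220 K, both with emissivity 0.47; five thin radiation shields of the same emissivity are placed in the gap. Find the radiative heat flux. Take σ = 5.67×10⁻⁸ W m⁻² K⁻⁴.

Each of the 6 gaps contributes resistance (2/ε − 1) = 2/0.47 − 1 = 3.255; total = 19.53.
q = σ(T₁⁴ − T₂⁴) / 19.53 = 5.67×10⁻⁸ × 2.23×10^12 / 19.53 = 6470 W/m².

q ≈ 6470 W/m²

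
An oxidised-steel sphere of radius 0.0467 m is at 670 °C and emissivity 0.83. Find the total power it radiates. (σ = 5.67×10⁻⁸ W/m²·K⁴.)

A = 4πr² = 4π × (0.0467)² = 0.0274 m².
670 °C = 943 K.
Stefan–Boltzmann: P = εσAT⁴ = 0.83 × 5.67×10⁻⁸ × 0.0274 × (943)⁴ = 0.83 × 5.67×10⁻⁸ × 0.0274 × 7.91×10^11.
P = 1020 W.

P ≈ 1020 W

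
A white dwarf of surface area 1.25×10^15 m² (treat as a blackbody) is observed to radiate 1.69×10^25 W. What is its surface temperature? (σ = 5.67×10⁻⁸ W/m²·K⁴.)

From P = σAT⁴, T = (P / σA)^(1/4) = (1.69×10^25 / (5.67×10⁻⁸ × 1.25×10^15))^(1/4).
T = (2.38×10^17)^(1/4) = 22100 K.

T ≈ 22100 K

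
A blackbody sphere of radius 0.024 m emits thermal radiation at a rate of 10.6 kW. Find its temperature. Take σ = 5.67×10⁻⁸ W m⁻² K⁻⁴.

A = 4πr² = 4π × (0.024)² = 7.24×10^-3 m².
From P = σAT⁴, T = (P / σA)^(1/4) = (10600 / (5.67×10⁻⁸ × 7.24×10^-3))^(1/4).
T = (2.58×10^13)^(1/4) = 2250 K.

T ≈ 2250 K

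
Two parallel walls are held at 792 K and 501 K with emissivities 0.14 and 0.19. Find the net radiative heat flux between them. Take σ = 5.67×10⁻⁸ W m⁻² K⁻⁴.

For two large parallel gray plates, q = σ(T₁⁴ − T₂⁴) / (1/ε₁ + 1/ε₂ − 1).
1/ε₁ + 1/ε₂ − 1 = 1/0.14 + 1/0.19 − 1 = 11.41.
T₁⁴ − T₂⁴ = 3.93×10^11 − 6.30×10^10 = 3.30×10^11 K⁴.
q = 5.67×10⁻⁸ × 3.30×10^11 / 11.41 = 1640 W/m².

q ≈ 1640 W/m²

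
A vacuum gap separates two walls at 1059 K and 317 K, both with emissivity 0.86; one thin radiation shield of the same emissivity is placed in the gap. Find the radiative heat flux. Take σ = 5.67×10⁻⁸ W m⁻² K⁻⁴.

q ≈ 26700 W/m²

Each of the 2 gaps contributes resistance (2/ε − 1) = 2/0.86 − 1 = 1.326; total = 2.651.
q = σ(T₁⁴ − T₂⁴) / 2.651 = 5.67×10⁻⁸ × 1.25×10^12 / 2.651 = 26700 W/m².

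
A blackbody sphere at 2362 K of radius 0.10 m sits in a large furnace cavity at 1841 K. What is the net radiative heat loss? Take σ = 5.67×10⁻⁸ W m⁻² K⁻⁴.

Q ≈ 1.40×10^5 W

A = 4πr² = 4π × (0.10)² = 0.126 m².
Q = σA(T⁴ − T_s⁴). T⁴ − T_s⁴ = (2362)⁴ − (1841)⁴ = 3.11×10^13 − 1.15×10^13 = 1.96×10^13 K⁴.
Q = 5.67×10⁻⁸ × 0.126 × 1.96×10^13 = 1.40×10^5 W.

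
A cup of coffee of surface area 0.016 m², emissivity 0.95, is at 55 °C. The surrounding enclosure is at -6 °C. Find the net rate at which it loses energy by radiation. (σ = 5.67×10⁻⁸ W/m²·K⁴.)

Q ≈ 5.60 W

Convert: 55 °C = 328 K; -6 °C = 267 K.
Q = εσA(T⁴ − T_s⁴). T⁴ − T_s⁴ = (328)⁴ − (267)⁴ = 1.16×10^10 − 5.08×10^9 = 6.49×10^9 K⁴.
Q = 0.95 × 5.67×10⁻⁸ × 0.0160 × 6.49×10^9 = 5.60 W.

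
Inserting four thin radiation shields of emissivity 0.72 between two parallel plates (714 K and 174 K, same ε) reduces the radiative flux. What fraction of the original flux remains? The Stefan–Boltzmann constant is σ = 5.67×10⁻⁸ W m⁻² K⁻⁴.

ratio ≈ 0.200

With N identical shields there are N+1 = 5 gaps in series, each with the same radiative resistance, so the flux falls to 1/(N+1) of its unshielded value.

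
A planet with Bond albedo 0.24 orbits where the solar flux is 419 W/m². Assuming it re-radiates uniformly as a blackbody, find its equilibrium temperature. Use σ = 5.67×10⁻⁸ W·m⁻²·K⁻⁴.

Power absorbed = (1−a)S·πR²; power emitted = 4πR²σT⁴. Equating and cancelling πR²:
T = ((1−a)S / 4σ)^(1/4) = (318 / (4 × 5.67×10⁻⁸))^(1/4) = (1.40×10^9)^(1/4).
T = 194 K.

T ≈ 194 K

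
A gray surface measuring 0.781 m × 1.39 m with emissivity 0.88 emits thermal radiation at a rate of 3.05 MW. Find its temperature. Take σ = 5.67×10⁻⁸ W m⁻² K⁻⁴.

A = 0.781 × 1.39 = 1.09 m².
From P = εσAT⁴, T = (P / εσA)^(1/4) = (3.05×10^6 / (0.88 × 5.67×10⁻⁸ × 1.09))^(1/4).
T = (5.63×10^13)^(1/4) = 2740 K.

T ≈ 2740 K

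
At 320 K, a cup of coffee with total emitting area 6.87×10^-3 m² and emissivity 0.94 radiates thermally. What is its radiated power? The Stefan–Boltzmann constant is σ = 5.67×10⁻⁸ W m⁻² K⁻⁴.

P ≈ 3.84 W

Stefan–Boltzmann: P = εσAT⁴ = 0.94 × 5.67×10⁻⁸ × 6.87×10^-3 × (320)⁴ = 0.94 × 5.67×10⁻⁸ × 6.87×10^-3 × 1.05×10^10.
P = 3.84 W.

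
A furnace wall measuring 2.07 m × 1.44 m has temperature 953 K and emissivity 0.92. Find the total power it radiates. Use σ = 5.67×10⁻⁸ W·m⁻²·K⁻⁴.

A = 2.07 × 1.44 = 2.98 m².
Stefan–Boltzmann: P = εσAT⁴ = 0.92 × 5.67×10⁻⁸ × 2.98 × (953)⁴ = 0.92 × 5.67×10⁻⁸ × 2.98 × 8.25×10^11.
P = 1.28×10^5 W.

P ≈ 1.28×10^5 W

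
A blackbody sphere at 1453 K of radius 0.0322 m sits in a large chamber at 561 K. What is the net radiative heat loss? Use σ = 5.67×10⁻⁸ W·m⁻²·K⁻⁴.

A = 4πr² = 4π × (0.0322)² = 0.0130 m².
Q = σA(T⁴ − T_s⁴). T⁴ − T_s⁴ = (1453)⁴ − (561)⁴ = 4.46×10^12 − 9.90×10^10 = 4.36×10^12 K⁴.
Q = 5.67×10⁻⁸ × 0.0130 × 4.36×10^12 = 3220 W.

Q ≈ 3220 W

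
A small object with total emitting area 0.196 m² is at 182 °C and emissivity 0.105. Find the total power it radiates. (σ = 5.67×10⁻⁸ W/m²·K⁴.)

P ≈ 50.0 W

182 °C = 455 K.
Stefan–Boltzmann: P = εσAT⁴ = 0.105 × 5.67×10⁻⁸ × 0.196 × (455)⁴ = 0.105 × 5.67×10⁻⁸ × 0.196 × 4.29×10^10.
P = 50.0 W.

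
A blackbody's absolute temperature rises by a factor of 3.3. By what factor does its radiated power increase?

factor ≈ 119

P ∝ T⁴, so the power scales as (3.3)⁴ = 119.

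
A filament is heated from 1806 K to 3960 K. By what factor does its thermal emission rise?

P ∝ T⁴, so the ratio is (3960/1806)⁴ = (2.193)⁴ = 23.1.

ratio ≈ 23.1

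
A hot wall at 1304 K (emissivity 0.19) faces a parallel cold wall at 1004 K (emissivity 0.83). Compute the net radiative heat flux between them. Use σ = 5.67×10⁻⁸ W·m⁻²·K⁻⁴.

For two large parallel gray plates, q = σ(T₁⁴ − T₂⁴) / (1/ε₁ + 1/ε₂ − 1).
1/ε₁ + 1/ε₂ − 1 = 1/0.19 + 1/0.83 − 1 = 5.468.
T₁⁴ − T₂⁴ = 2.89×10^12 − 1.02×10^12 = 1.88×10^12 K⁴.
q = 5.67×10⁻⁸ × 1.88×10^12 / 5.468 = 19400 W/m².

q ≈ 19400 W/m²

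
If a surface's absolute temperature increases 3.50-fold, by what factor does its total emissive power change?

factor ≈ 150

P ∝ T⁴, so the power scales as (3.50)⁴ = 150.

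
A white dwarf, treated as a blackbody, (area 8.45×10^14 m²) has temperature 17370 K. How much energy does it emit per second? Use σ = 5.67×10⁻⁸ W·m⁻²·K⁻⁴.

P = σAT⁴ = 5.67×10⁻⁸ × 8.45×10^14 × (17370)⁴ = 5.67×10⁻⁸ × 8.45×10^14 × 9.10×10^16.
P = 4.36×10^24 W.

P ≈ 4.36×10^24 W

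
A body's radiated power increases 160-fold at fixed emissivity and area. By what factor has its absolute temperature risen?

factor ≈ 3.56

P ∝ T⁴ ⇒ T ∝ P^(1/4), so T scales by (160)^(1/4) = 3.56.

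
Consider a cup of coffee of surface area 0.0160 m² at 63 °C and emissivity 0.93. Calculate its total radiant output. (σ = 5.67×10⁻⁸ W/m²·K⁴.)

P ≈ 10.8 W

63 °C = 336 K.
Stefan–Boltzmann: P = εσAT⁴ = 0.93 × 5.67×10⁻⁸ × 0.0160 × (336)⁴ = 0.93 × 5.67×10⁻⁸ × 0.0160 × 1.27×10^10.
P = 10.8 W.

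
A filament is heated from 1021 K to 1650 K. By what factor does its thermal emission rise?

ratio ≈ 6.82

P ∝ T⁴, so the ratio is (1650/1021)⁴ = (1.616)⁴ = 6.82.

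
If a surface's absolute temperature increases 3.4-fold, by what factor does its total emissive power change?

P ∝ T⁴, so the power scales as (3.4)⁴ = 134.

factor ≈ 134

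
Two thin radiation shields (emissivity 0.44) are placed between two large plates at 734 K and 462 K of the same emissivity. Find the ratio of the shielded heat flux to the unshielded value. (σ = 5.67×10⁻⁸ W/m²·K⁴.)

With N identical shields there are N+1 = 3 gaps in series, each with the same radiative resistance, so the flux falls to 1/(N+1) of its unshielded value.

ratio ≈ 0.333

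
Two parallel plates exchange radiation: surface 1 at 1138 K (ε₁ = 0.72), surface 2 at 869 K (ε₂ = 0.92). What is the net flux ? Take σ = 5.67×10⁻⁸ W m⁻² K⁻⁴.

q ≈ 42500 W/m²

For two large parallel gray plates, q = σ(T₁⁴ − T₂⁴) / (1/ε₁ + 1/ε₂ − 1).
1/ε₁ + 1/ε₂ − 1 = 1/0.72 + 1/0.92 − 1 = 1.476.
T₁⁴ − T₂⁴ = 1.68×10^12 − 5.70×10^11 = 1.11×10^12 K⁴.
q = 5.67×10⁻⁸ × 1.11×10^12 / 1.476 = 42500 W/m².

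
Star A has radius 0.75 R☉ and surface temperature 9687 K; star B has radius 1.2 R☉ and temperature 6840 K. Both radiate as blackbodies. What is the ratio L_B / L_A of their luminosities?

L_B/L_A ≈ 0.636

L = 4πR²σT⁴ ∝ R²T⁴, so L_B/L_A = (1.2/0.75)² × (6840/9687)⁴ = 2.56 × 0.249 = 0.636.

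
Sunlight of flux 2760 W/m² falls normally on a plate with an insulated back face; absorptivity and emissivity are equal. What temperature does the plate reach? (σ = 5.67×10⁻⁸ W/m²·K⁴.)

Absorbed flux αS = emitted flux εσT⁴ (one radiating face); with α = ε, T = (S/σ)^(1/4).
T = (2760 / 5.67×10⁻⁸)^(1/4) = (4.87×10^10)^(1/4).
T = 470 K.

T ≈ 470 K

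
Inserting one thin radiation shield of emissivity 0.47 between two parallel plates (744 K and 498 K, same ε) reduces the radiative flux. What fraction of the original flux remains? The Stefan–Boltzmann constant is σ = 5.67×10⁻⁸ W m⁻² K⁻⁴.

With N identical shields there are N+1 = 2 gaps in series, each with the same radiative resistance, so the flux falls to 1/(N+1) of its unshielded value.

ratio ≈ 0.500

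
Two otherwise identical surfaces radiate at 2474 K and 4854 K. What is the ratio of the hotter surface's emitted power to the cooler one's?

P ∝ T⁴, so the ratio is (4854/2474)⁴ = (1.962)⁴ = 14.8.

ratio ≈ 14.8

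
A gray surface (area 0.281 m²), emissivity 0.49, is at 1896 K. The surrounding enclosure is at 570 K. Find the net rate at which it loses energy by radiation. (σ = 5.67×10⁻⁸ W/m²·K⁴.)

Q ≈ 1.00×10^5 W

Q = εσA(T⁴ − T_s⁴). T⁴ − T_s⁴ = (1896)⁴ − (570)⁴ = 1.29×10^13 − 1.06×10^11 = 1.28×10^13 K⁴.
Q = 0.49 × 5.67×10⁻⁸ × 0.281 × 1.28×10^13 = 1.00×10^5 W.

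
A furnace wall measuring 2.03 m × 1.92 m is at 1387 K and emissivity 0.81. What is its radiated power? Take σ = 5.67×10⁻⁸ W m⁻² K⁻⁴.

P ≈ 6.62×10^5 W

A = 2.03 × 1.92 = 3.90 m².
Stefan–Boltzmann: P = εσAT⁴ = 0.81 × 5.67×10⁻⁸ × 3.90 × (1387)⁴ = 0.81 × 5.67×10⁻⁸ × 3.90 × 3.70×10^12.
P = 6.62×10^5 W.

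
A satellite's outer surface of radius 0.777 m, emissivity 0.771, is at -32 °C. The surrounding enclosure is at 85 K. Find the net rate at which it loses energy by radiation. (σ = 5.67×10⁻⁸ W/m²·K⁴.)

Q ≈ 1100 W

A = 4πr² = 4π × (0.777)² = 7.59 m².
Convert: -32 °C = 241 K.
Q = εσA(T⁴ − T_s⁴). T⁴ − T_s⁴ = (241)⁴ − (85)⁴ = 3.37×10^9 − 5.22×10^7 = 3.32×10^9 K⁴.
Q = 0.771 × 5.67×10⁻⁸ × 7.59 × 3.32×10^9 = 1100 W.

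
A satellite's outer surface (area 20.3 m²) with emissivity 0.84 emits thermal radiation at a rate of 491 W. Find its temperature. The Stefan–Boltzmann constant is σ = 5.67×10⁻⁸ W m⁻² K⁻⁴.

T ≈ 150 K

From P = εσAT⁴, T = (P / εσA)^(1/4) = (491 / (0.84 × 5.67×10⁻⁸ × 20.3))^(1/4).
T = (5.08×10^8)^(1/4) = 150 K.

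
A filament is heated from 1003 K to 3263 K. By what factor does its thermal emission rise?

ratio ≈ 112

P ∝ T⁴, so the ratio is (3263/1003)⁴ = (3.253)⁴ = 112.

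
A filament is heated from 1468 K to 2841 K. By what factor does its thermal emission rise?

ratio ≈ 14.0

P ∝ T⁴, so the ratio is (2841/1468)⁴ = (1.935)⁴ = 14.0.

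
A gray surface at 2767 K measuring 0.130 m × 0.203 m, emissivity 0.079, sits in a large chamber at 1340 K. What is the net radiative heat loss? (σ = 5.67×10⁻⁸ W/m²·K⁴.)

Q ≈ 6550 W

A = 0.130 × 0.203 = 0.0264 m².
Q = εσA(T⁴ − T_s⁴). T⁴ − T_s⁴ = (2767)⁴ − (1340)⁴ = 5.86×10^13 − 3.22×10^12 = 5.54×10^13 K⁴.
Q = 0.079 × 5.67×10⁻⁸ × 0.0264 × 5.54×10^13 = 6550 W.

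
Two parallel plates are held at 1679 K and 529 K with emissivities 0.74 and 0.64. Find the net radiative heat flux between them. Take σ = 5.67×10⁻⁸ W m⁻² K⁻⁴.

For two large parallel gray plates, q = σ(T₁⁴ − T₂⁴) / (1/ε₁ + 1/ε₂ − 1).
1/ε₁ + 1/ε₂ − 1 = 1/0.74 + 1/0.64 − 1 = 1.914.
T₁⁴ − T₂⁴ = 7.95×10^12 − 7.83×10^10 = 7.87×10^12 K⁴.
q = 5.67×10⁻⁸ × 7.87×10^12 / 1.914 = 2.33×10^5 W/m².

q ≈ 2.33×10^5 W/m²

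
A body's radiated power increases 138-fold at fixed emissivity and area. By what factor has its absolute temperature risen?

factor ≈ 3.43

P ∝ T⁴ ⇒ T ∝ P^(1/4), so T scales by (138)^(1/4) = 3.43.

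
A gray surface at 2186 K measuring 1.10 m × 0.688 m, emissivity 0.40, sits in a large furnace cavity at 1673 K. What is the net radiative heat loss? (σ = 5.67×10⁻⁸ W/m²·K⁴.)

A = 1.10 × 0.688 = 0.757 m².
Q = εσA(T⁴ − T_s⁴). T⁴ − T_s⁴ = (2186)⁴ − (1673)⁴ = 2.28×10^13 − 7.83×10^12 = 1.50×10^13 K⁴.
Q = 0.40 × 5.67×10⁻⁸ × 0.757 × 1.50×10^13 = 2.57×10^5 W.

Q ≈ 2.57×10^5 W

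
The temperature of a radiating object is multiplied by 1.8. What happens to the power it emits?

P ∝ T⁴, so the power scales as (1.8)⁴ = 10.5.

factor ≈ 10.5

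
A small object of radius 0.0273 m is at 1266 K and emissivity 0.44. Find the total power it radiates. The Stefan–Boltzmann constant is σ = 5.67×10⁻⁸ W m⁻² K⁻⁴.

P ≈ 600 W

A = 4πr² = 4π × (0.0273)² = 9.37×10^-3 m².
P = εσAT⁴ = 0.44 × 5.67×10⁻⁸ × 9.37×10^-3 × (1266)⁴ = 0.44 × 5.67×10⁻⁸ × 9.37×10^-3 × 2.57×10^12.
P = 600 W.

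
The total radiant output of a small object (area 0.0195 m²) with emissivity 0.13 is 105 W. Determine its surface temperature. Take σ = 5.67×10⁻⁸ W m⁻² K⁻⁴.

T ≈ 925 K

From P = εσAT⁴, T = (P / εσA)^(1/4) = (105 / (0.13 × 5.67×10⁻⁸ × 0.0195))^(1/4).
T = (7.31×10^11)^(1/4) = 925 K.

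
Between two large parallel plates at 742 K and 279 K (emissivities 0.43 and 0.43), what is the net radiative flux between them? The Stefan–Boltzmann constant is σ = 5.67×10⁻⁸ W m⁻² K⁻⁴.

For two large parallel gray plates, q = σ(T₁⁴ − T₂⁴) / (1/ε₁ + 1/ε₂ − 1).
1/ε₁ + 1/ε₂ − 1 = 1/0.43 + 1/0.43 − 1 = 3.651.
T₁⁴ − T₂⁴ = 3.03×10^11 − 6.06×10^9 = 2.97×10^11 K⁴.
q = 5.67×10⁻⁸ × 2.97×10^11 / 3.651 = 4610 W/m².

q ≈ 4610 W/m²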